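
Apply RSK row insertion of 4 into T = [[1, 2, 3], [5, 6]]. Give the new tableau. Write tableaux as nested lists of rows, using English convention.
4 is larger than every entry of row 1, so it is appended to row 1. The new tableau is [[1, 2, 3, 4], [5, 6]].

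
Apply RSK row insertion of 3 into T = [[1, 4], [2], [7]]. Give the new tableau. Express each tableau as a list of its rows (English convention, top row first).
[[1, 3], [2, 4], [7]]

In row 1, 3 replaces 4 (the leftmost entry greater than 3); 4 is bumped to row 2. 4 is appended to row 2. The new tableau is [[1, 3], [2, 4], [7]].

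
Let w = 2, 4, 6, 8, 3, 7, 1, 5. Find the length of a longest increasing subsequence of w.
4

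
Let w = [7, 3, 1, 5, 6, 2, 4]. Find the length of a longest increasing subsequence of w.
3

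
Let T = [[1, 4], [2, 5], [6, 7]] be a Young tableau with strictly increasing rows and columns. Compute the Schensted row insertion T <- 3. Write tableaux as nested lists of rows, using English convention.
[[1, 3], [2, 4], [5, 7], [6]]

In row 1, 3 replaces 4 (the leftmost entry greater than 3); 4 is bumped to row 2. In row 2, 4 replaces 5 (the leftmost entry greater than 4); 5 is bumped to row 3. In row 3, 5 replaces 6 (the leftmost entry greater than 5); 6 is bumped to row 4. 6 starts a new row 4. The new tableau is [[1, 3], [2, 4], [5, 7], [6]].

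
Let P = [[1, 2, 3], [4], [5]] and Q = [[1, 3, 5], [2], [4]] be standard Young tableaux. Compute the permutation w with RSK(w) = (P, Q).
5 1 4 2 3

Reverse the RSK construction: for i from n down to 1, find the cell of Q containing i, remove the entry at that cell from P, and reverse-bump it up through P; the value ejected from row 1 is w(i).

Step i=5: Q has 5 at row 1, column 3; remove that cell from P, ejecting 3. So w(5) = 3. P is now [[1, 2], [4], [5]].
Step i=4: Q has 4 at row 3, column 1; remove 5 from row 3 of P and reverse-bump: 5 enters row 2 and ejects 4; 4 enters row 1 and ejects 2. So w(4) = 2. P is now [[1, 4], [5]].
Step i=3: Q has 3 at row 1, column 2; remove that cell from P, ejecting 4. So w(3) = 4. P is now [[1], [5]].
Step i=2: Q has 2 at row 2, column 1; remove 5 from row 2 of P and reverse-bump: 5 enters row 1 and ejects 1. So w(2) = 1. P is now [[5]].
Step i=1: Q has 1 at row 1, column 1; remove that cell from P, ejecting 5. So w(1) = 5. P is now [].

So w = 5 1 4 2 3.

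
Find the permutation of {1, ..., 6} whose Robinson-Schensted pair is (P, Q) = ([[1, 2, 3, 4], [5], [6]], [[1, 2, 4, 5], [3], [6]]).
1 6 2 3 5 4

Reverse the RSK construction: for i from n down to 1, find the cell of Q containing i, remove the entry at that cell from P, and reverse-bump it up through P; the value ejected from row 1 is w(i).

Step i=6: Q has 6 at row 3, column 1; remove 6 from row 3 of P and reverse-bump: 6 enters row 2 and ejects 5; 5 enters row 1 and ejects 4. So w(6) = 4. P is now [[1, 2, 3, 5], [6]].
Step i=5: Q has 5 at row 1, column 4; remove that cell from P, ejecting 5. So w(5) = 5. P is now [[1, 2, 3], [6]].
Step i=4: Q has 4 at row 1, column 3; remove that cell from P, ejecting 3. So w(4) = 3. P is now [[1, 2], [6]].
Step i=3: Q has 3 at row 2, column 1; remove 6 from row 2 of P and reverse-bump: 6 enters row 1 and ejects 2. So w(3) = 2. P is now [[1, 6]].
Step i=2: Q has 2 at row 1, column 2; remove that cell from P, ejecting 6. So w(2) = 6. P is now [[1]].
Step i=1: Q has 1 at row 1, column 1; remove that cell from P, ejecting 1. So w(1) = 1. P is now [].

So w = 1 6 2 3 5 4.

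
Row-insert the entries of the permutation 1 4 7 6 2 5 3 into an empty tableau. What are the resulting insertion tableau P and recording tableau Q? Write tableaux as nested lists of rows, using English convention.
Insert each entry of the permutation into P by Schensted row insertion, recording in Q the position of each new cell.

After inserting 1: P = [[1]].
After inserting 4: P = [[1, 4]].
After inserting 7: P = [[1, 4, 7]].
After inserting 6: P = [[1, 4, 6], [7]].
After inserting 2: P = [[1, 2, 6], [4], [7]].
After inserting 5: P = [[1, 2, 5], [4, 6], [7]].
After inserting 3: P = [[1, 2, 3], [4, 5], [6], [7]].

So P = [[1, 2, 3], [4, 5], [6], [7]], Q = [[1, 2, 3], [4, 6], [5], [7]].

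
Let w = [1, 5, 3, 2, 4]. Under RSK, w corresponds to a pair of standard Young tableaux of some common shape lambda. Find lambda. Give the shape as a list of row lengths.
[3, 1, 1]

Row-insert each entry into an empty tableau.

After inserting 1: P = [[1]].
After inserting 5: P = [[1, 5]].
After inserting 3: P = [[1, 3], [5]].
After inserting 2: P = [[1, 2], [3], [5]].
After inserting 4: P = [[1, 2, 4], [3], [5]].

The final insertion tableau P = [[1, 2, 4], [3], [5]] has shape [3, 1, 1].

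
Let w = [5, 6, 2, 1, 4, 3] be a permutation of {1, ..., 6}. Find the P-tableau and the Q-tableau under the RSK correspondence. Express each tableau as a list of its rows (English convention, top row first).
Insert each entry of the permutation into P by Schensted row insertion, recording in Q the position of each new cell.

Insert 5: appended to row 1. P = [[5]], Q = [[1]].
Insert 6: appended to row 1. P = [[5, 6]], Q = [[1, 2]].
Insert 2: 2 bumps 5 from row 1; 5 starts row 2. P = [[2, 6], [5]], Q = [[1, 2], [3]].
Insert 1: 1 bumps 2 from row 1; 2 bumps 5 from row 2; 5 starts row 3. P = [[1, 6], [2], [5]], Q = [[1, 2], [3], [4]].
Insert 4: 4 bumps 6 from row 1; 6 appends to row 2. P = [[1, 4], [2, 6], [5]], Q = [[1, 2], [3, 5], [4]].
Insert 3: 3 bumps 4 from row 1; 4 bumps 6 from row 2; 6 appends to row 3. P = [[1, 3], [2, 4], [5, 6]], Q = [[1, 2], [3, 5], [4, 6]].

So P = [[1, 3], [2, 4], [5, 6]], Q = [[1, 2], [3, 5], [4, 6]].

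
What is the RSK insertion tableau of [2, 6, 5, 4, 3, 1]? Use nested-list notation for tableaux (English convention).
P = [[1, 3], [2], [4], [5], [6]]

After inserting 2: P = [[2]].
After inserting 6: P = [[2, 6]].
After inserting 5: P = [[2, 5], [6]].
After inserting 4: P = [[2, 4], [5], [6]].
After inserting 3: P = [[2, 3], [4], [5], [6]].
After inserting 1: P = [[1, 3], [2], [4], [5], [6]].

So P = [[1, 3], [2], [4], [5], [6]].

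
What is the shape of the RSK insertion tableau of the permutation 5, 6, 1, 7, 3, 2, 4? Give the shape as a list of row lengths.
[3, 3, 1]

Row-insert each entry into an empty tableau.

After inserting 5: P = [[5]].
After inserting 6: P = [[5, 6]].
After inserting 1: P = [[1, 6], [5]].
After inserting 7: P = [[1, 6, 7], [5]].
After inserting 3: P = [[1, 3, 7], [5, 6]].
After inserting 2: P = [[1, 2, 7], [3, 6], [5]].
After inserting 4: P = [[1, 2, 4], [3, 6, 7], [5]].

The final insertion tableau P = [[1, 2, 4], [3, 6, 7], [5]] has shape [3, 3, 1].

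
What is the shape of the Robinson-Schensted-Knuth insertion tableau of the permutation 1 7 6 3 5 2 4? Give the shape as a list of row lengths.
[3, 2, 1, 1]

Row-insert each entry into an empty tableau.

After inserting 1: P = [[1]].
After inserting 7: P = [[1, 7]].
After inserting 6: P = [[1, 6], [7]].
After inserting 3: P = [[1, 3], [6], [7]].
After inserting 5: P = [[1, 3, 5], [6], [7]].
After inserting 2: P = [[1, 2, 5], [3], [6], [7]].
After inserting 4: P = [[1, 2, 4], [3, 5], [6], [7]].

The final insertion tableau P = [[1, 2, 4], [3, 5], [6], [7]] has shape [3, 2, 1, 1].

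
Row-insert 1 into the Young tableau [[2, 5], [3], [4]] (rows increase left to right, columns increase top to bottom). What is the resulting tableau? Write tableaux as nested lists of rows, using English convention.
[[1, 5], [2], [3], [4]]

In row 1, 1 replaces 2 (the leftmost entry greater than 1); 2 is bumped to row 2. In row 2, 2 replaces 3 (the leftmost entry greater than 2); 3 is bumped to row 3. In row 3, 3 replaces 4 (the leftmost entry greater than 3); 4 is bumped to row 4. 4 starts a new row 4. The new tableau is [[1, 5], [2], [3], [4]].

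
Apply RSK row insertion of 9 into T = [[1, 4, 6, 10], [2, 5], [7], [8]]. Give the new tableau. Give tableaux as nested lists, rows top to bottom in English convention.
In row 1, 9 replaces 10 (the leftmost entry greater than 9); 10 is bumped to row 2. 10 is appended to row 2. The new tableau is [[1, 4, 6, 9], [2, 5, 10], [7], [8]].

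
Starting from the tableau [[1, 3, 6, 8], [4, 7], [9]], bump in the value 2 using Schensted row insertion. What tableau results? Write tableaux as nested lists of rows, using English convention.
In row 1, 2 replaces 3 (the leftmost entry greater than 2); 3 is bumped to row 2. In row 2, 3 replaces 4 (the leftmost entry greater than 3); 4 is bumped to row 3. In row 3, 4 replaces 9 (the leftmost entry greater than 4); 9 is bumped to row 4. 9 starts a new row 4. The new tableau is [[1, 2, 6, 8], [3, 7], [4], [9]].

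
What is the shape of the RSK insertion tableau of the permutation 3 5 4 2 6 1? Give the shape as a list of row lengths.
[3, 1, 1, 1]

Row-insert each entry into an empty tableau.

After inserting 3: P = [[3]].
After inserting 5: P = [[3, 5]].
After inserting 4: P = [[3, 4], [5]].
After inserting 2: P = [[2, 4], [3], [5]].
After inserting 6: P = [[2, 4, 6], [3], [5]].
After inserting 1: P = [[1, 4, 6], [2], [3], [5]].

The final insertion tableau P = [[1, 4, 6], [2], [3], [5]] has shape [3, 1, 1, 1].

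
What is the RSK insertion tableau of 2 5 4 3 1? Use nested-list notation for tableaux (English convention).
P = [[1, 3], [2], [4], [5]]

Insert 2: appended to row 1. P = [[2]].
Insert 5: appended to row 1. P = [[2, 5]].
Insert 4: 4 bumps 5 from row 1; 5 starts row 2. P = [[2, 4], [5]].
Insert 3: 3 bumps 4 from row 1; 4 bumps 5 from row 2; 5 starts row 3. P = [[2, 3], [4], [5]].
Insert 1: 1 bumps 2 from row 1; 2 bumps 4 from row 2; 4 bumps 5 from row 3; 5 starts row 4. P = [[1, 3], [2], [4], [5]].

So P = [[1, 3], [2], [4], [5]].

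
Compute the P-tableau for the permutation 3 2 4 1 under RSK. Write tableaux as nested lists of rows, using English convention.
P = [[1, 4], [2], [3]]

Insert 3: appended to row 1. P = [[3]].
Insert 2: 2 bumps 3 from row 1; 3 starts row 2. P = [[2], [3]].
Insert 4: appended to row 1. P = [[2, 4], [3]].
Insert 1: 1 bumps 2 from row 1; 2 bumps 3 from row 2; 3 starts row 3. P = [[1, 4], [2], [3]].

So P = [[1, 4], [2], [3]].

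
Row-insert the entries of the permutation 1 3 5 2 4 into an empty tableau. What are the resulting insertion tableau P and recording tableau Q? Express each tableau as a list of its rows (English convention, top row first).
Insert each entry of the permutation into P by Schensted row insertion, recording in Q the position of each new cell.

Insert 1: appended to row 1. P = [[1]].
Insert 3: appended to row 1. P = [[1, 3]].
Insert 5: appended to row 1. P = [[1, 3, 5]].
Insert 2: 2 bumps 3 from row 1; 3 starts row 2. P = [[1, 2, 5], [3]].
Insert 4: 4 bumps 5 from row 1; 5 appends to row 2. P = [[1, 2, 4], [3, 5]].

So P = [[1, 2, 4], [3, 5]], Q = [[1, 2, 3], [4, 5]].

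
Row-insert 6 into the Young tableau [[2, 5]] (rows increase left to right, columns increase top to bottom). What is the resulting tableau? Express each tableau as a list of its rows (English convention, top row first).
[[2, 5, 6]]

6 is larger than every entry of row 1, so it is appended to row 1. The new tableau is [[2, 5, 6]].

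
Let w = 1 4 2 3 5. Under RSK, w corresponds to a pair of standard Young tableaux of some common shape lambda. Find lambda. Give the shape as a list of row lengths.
[4, 1]

RSK row insertion gives P = [[1, 2, 3, 5], [4]], which has shape [4, 1].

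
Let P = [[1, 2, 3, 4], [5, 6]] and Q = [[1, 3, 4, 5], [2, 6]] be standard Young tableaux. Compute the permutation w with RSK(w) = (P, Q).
5 1 2 3 6 4

Reverse the RSK construction: for i from n down to 1, find the cell of Q containing i, remove the entry at that cell from P, and reverse-bump it up through P; the value ejected from row 1 is w(i).

Step i=6: Q has 6 at row 2, column 2; remove 6 from row 2 of P and reverse-bump: 6 enters row 1 and ejects 4. So w(6) = 4. P is now [[1, 2, 3, 6], [5]].
Step i=5: Q has 5 at row 1, column 4; remove that cell from P, ejecting 6. So w(5) = 6. P is now [[1, 2, 3], [5]].
Step i=4: Q has 4 at row 1, column 3; remove that cell from P, ejecting 3. So w(4) = 3. P is now [[1, 2], [5]].
Step i=3: Q has 3 at row 1, column 2; remove that cell from P, ejecting 2. So w(3) = 2. P is now [[1], [5]].
Step i=2: Q has 2 at row 2, column 1; remove 5 from row 2 of P and reverse-bump: 5 enters row 1 and ejects 1. So w(2) = 1. P is now [[5]].
Step i=1: Q has 1 at row 1, column 1; remove that cell from P, ejecting 5. So w(1) = 5. P is now [].

So w = 5 1 2 3 6 4.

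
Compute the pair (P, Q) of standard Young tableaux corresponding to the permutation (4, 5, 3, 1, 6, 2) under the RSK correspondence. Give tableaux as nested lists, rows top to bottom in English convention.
Insert each entry of the permutation into P by Schensted row insertion, recording in Q the position of each new cell.

Insert 4: appended to row 1. P = [[4]].
Insert 5: appended to row 1. P = [[4, 5]].
Insert 3: 3 bumps 4 from row 1; 4 starts row 2. P = [[3, 5], [4]].
Insert 1: 1 bumps 3 from row 1; 3 bumps 4 from row 2; 4 starts row 3. P = [[1, 5], [3], [4]].
Insert 6: appended to row 1. P = [[1, 5, 6], [3], [4]].
Insert 2: 2 bumps 5 from row 1; 5 appends to row 2. P = [[1, 2, 6], [3, 5], [4]].

So P = [[1, 2, 6], [3, 5], [4]], Q = [[1, 2, 5], [3, 6], [4]].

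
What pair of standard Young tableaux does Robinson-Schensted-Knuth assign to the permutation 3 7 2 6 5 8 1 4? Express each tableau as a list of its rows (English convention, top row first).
P = [[1, 4, 8], [2, 5], [3, 6], [7]], Q = [[1, 2, 6], [3, 4], [5, 8], [7]]

Insert each entry of the permutation into P by Schensted row insertion, recording in Q the position of each new cell.

After inserting 3: P = [[3]].
After inserting 7: P = [[3, 7]].
After inserting 2: P = [[2, 7], [3]].
After inserting 6: P = [[2, 6], [3, 7]].
After inserting 5: P = [[2, 5], [3, 6], [7]].
After inserting 8: P = [[2, 5, 8], [3, 6], [7]].
After inserting 1: P = [[1, 5, 8], [2, 6], [3], [7]].
After inserting 4: P = [[1, 4, 8], [2, 5], [3, 6], [7]].

So P = [[1, 4, 8], [2, 5], [3, 6], [7]], Q = [[1, 2, 6], [3, 4], [5, 8], [7]].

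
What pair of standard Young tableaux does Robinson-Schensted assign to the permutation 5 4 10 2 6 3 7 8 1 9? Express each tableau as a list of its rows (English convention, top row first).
P = [[1, 3, 7, 8, 9], [2, 6], [4, 10], [5]], Q = [[1, 3, 7, 8, 10], [2, 5], [4, 6], [9]]

Insert each entry of the permutation into P by Schensted row insertion, recording in Q the position of each new cell.

Insert 5: appended to row 1. P = [[5]].
Insert 4: 4 bumps 5 from row 1; 5 starts row 2. P = [[4], [5]].
Insert 10: appended to row 1. P = [[4, 10], [5]].
Insert 2: 2 bumps 4 from row 1; 4 bumps 5 from row 2; 5 starts row 3. P = [[2, 10], [4], [5]].
Insert 6: 6 bumps 10 from row 1; 10 appends to row 2. P = [[2, 6], [4, 10], [5]].
Insert 3: 3 bumps 6 from row 1; 6 bumps 10 from row 2; 10 appends to row 3. P = [[2, 3], [4, 6], [5, 10]].
Insert 7: appended to row 1. P = [[2, 3, 7], [4, 6], [5, 10]].
Insert 8: appended to row 1. P = [[2, 3, 7, 8], [4, 6], [5, 10]].
Insert 1: 1 bumps 2 from row 1; 2 bumps 4 from row 2; 4 bumps 5 from row 3; 5 starts row 4. P = [[1, 3, 7, 8], [2, 6], [4, 10], [5]].
Insert 9: appended to row 1. P = [[1, 3, 7, 8, 9], [2, 6], [4, 10], [5]].

So P = [[1, 3, 7, 8, 9], [2, 6], [4, 10], [5]], Q = [[1, 3, 7, 8, 10], [2, 5], [4, 6], [9]].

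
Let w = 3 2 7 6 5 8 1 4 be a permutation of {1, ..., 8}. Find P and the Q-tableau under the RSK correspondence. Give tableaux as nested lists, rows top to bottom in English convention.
Insert each entry of the permutation into P by Schensted row insertion, recording in Q the position of each new cell.

Insert 3: appended to row 1. P = [[3]].
Insert 2: 2 bumps 3 from row 1; 3 starts row 2. P = [[2], [3]].
Insert 7: appended to row 1. P = [[2, 7], [3]].
Insert 6: 6 bumps 7 from row 1; 7 appends to row 2. P = [[2, 6], [3, 7]].
Insert 5: 5 bumps 6 from row 1; 6 bumps 7 from row 2; 7 starts row 3. P = [[2, 5], [3, 6], [7]].
Insert 8: appended to row 1. P = [[2, 5, 8], [3, 6], [7]].
Insert 1: 1 bumps 2 from row 1; 2 bumps 3 from row 2; 3 bumps 7 from row 3; 7 starts row 4. P = [[1, 5, 8], [2, 6], [3], [7]].
Insert 4: 4 bumps 5 from row 1; 5 bumps 6 from row 2; 6 appends to row 3. P = [[1, 4, 8], [2, 5], [3, 6], [7]].

So P = [[1, 4, 8], [2, 5], [3, 6], [7]], Q = [[1, 3, 6], [2, 4], [5, 8], [7]].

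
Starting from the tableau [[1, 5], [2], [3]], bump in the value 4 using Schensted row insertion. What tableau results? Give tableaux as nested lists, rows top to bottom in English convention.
In row 1, 4 replaces 5 (the leftmost entry greater than 4); 5 is bumped to row 2. 5 is appended to row 2. The new tableau is [[1, 4], [2, 5], [3]].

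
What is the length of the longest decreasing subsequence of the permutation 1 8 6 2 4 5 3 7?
4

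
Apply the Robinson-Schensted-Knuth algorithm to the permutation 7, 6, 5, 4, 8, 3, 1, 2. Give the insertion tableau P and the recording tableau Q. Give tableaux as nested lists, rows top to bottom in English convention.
Insert each entry of the permutation into P by Schensted row insertion, recording in Q the position of each new cell.

Insert 7: appended to row 1. P = [[7]].
Insert 6: 6 bumps 7 from row 1; 7 starts row 2. P = [[6], [7]].
Insert 5: 5 bumps 6 from row 1; 6 bumps 7 from row 2; 7 starts row 3. P = [[5], [6], [7]].
Insert 4: 4 bumps 5 from row 1; 5 bumps 6 from row 2; 6 bumps 7 from row 3; 7 starts row 4. P = [[4], [5], [6], [7]].
Insert 8: appended to row 1. P = [[4, 8], [5], [6], [7]].
Insert 3: 3 bumps 4 from row 1; 4 bumps 5 from row 2; 5 bumps 6 from row 3; 6 bumps 7 from row 4; 7 starts row 5. P = [[3, 8], [4], [5], [6], [7]].
Insert 1: 1 bumps 3 from row 1; 3 bumps 4 from row 2; 4 bumps 5 from row 3; 5 bumps 6 from row 4; 6 bumps 7 from row 5; 7 starts row 6. P = [[1, 8], [3], [4], [5], [6], [7]].
Insert 2: 2 bumps 8 from row 1; 8 appends to row 2. P = [[1, 2], [3, 8], [4], [5], [6], [7]].

So P = [[1, 2], [3, 8], [4], [5], [6], [7]], Q = [[1, 5], [2, 8], [3], [4], [6], [7]].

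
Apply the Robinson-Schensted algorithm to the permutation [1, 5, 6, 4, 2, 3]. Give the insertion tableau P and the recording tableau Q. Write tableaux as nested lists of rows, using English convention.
P = [[1, 2, 3], [4, 6], [5]], Q = [[1, 2, 3], [4, 6], [5]]

Insert each entry of the permutation into P by Schensted row insertion, recording in Q the position of each new cell.

Insert 1: appended to row 1. P = [[1]].
Insert 5: appended to row 1. P = [[1, 5]].
Insert 6: appended to row 1. P = [[1, 5, 6]].
Insert 4: 4 bumps 5 from row 1; 5 starts row 2. P = [[1, 4, 6], [5]].
Insert 2: 2 bumps 4 from row 1; 4 bumps 5 from row 2; 5 starts row 3. P = [[1, 2, 6], [4], [5]].
Insert 3: 3 bumps 6 from row 1; 6 appends to row 2. P = [[1, 2, 3], [4, 6], [5]].

So P = [[1, 2, 3], [4, 6], [5]], Q = [[1, 2, 3], [4, 6], [5]].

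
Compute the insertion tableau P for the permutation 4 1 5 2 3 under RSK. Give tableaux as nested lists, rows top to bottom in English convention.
Insert 4: appended to row 1. P = [[4]].
Insert 1: 1 bumps 4 from row 1; 4 starts row 2. P = [[1], [4]].
Insert 5: appended to row 1. P = [[1, 5], [4]].
Insert 2: 2 bumps 5 from row 1; 5 appends to row 2. P = [[1, 2], [4, 5]].
Insert 3: appended to row 1. P = [[1, 2, 3], [4, 5]].

So P = [[1, 2, 3], [4, 5]].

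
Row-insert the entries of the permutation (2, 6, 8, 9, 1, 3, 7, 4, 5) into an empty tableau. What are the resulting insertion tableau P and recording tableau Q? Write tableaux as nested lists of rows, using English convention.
P = [[1, 3, 4, 5], [2, 6, 7, 9], [8]], Q = [[1, 2, 3, 4], [5, 6, 7, 9], [8]]

Insert each entry of the permutation into P by Schensted row insertion, recording in Q the position of each new cell.

Insert 2: appended to row 1. P = [[2]].
Insert 6: appended to row 1. P = [[2, 6]].
Insert 8: appended to row 1. P = [[2, 6, 8]].
Insert 9: appended to row 1. P = [[2, 6, 8, 9]].
Insert 1: 1 bumps 2 from row 1; 2 starts row 2. P = [[1, 6, 8, 9], [2]].
Insert 3: 3 bumps 6 from row 1; 6 appends to row 2. P = [[1, 3, 8, 9], [2, 6]].
Insert 7: 7 bumps 8 from row 1; 8 appends to row 2. P = [[1, 3, 7, 9], [2, 6, 8]].
Insert 4: 4 bumps 7 from row 1; 7 bumps 8 from row 2; 8 starts row 3. P = [[1, 3, 4, 9], [2, 6, 7], [8]].
Insert 5: 5 bumps 9 from row 1; 9 appends to row 2. P = [[1, 3, 4, 5], [2, 6, 7, 9], [8]].

So P = [[1, 3, 4, 5], [2, 6, 7, 9], [8]], Q = [[1, 2, 3, 4], [5, 6, 7, 9], [8]].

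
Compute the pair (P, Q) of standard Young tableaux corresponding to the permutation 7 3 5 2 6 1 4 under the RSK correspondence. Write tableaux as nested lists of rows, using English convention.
P = [[1, 4, 6], [2, 5], [3], [7]], Q = [[1, 3, 5], [2, 7], [4], [6]]

Insert each entry of the permutation into P by Schensted row insertion, recording in Q the position of each new cell.

After inserting 7: P = [[7]].
After inserting 3: P = [[3], [7]].
After inserting 5: P = [[3, 5], [7]].
After inserting 2: P = [[2, 5], [3], [7]].
After inserting 6: P = [[2, 5, 6], [3], [7]].
After inserting 1: P = [[1, 5, 6], [2], [3], [7]].
After inserting 4: P = [[1, 4, 6], [2, 5], [3], [7]].

So P = [[1, 4, 6], [2, 5], [3], [7]], Q = [[1, 3, 5], [2, 7], [4], [6]].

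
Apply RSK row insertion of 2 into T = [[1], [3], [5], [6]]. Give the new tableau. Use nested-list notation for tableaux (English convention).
[[1, 2], [3], [5], [6]]

2 is larger than every entry of row 1, so it is appended to row 1. The new tableau is [[1, 2], [3], [5], [6]].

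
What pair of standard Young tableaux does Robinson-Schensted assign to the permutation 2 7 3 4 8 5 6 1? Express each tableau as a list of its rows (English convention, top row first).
Insert each entry of the permutation into P by Schensted row insertion, recording in Q the position of each new cell.

Insert 2: appended to row 1. P = [[2]].
Insert 7: appended to row 1. P = [[2, 7]].
Insert 3: 3 bumps 7 from row 1; 7 starts row 2. P = [[2, 3], [7]].
Insert 4: appended to row 1. P = [[2, 3, 4], [7]].
Insert 8: appended to row 1. P = [[2, 3, 4, 8], [7]].
Insert 5: 5 bumps 8 from row 1; 8 appends to row 2. P = [[2, 3, 4, 5], [7, 8]].
Insert 6: appended to row 1. P = [[2, 3, 4, 5, 6], [7, 8]].
Insert 1: 1 bumps 2 from row 1; 2 bumps 7 from row 2; 7 starts row 3. P = [[1, 3, 4, 5, 6], [2, 8], [7]].

So P = [[1, 3, 4, 5, 6], [2, 8], [7]], Q = [[1, 2, 4, 5, 7], [3, 6], [8]].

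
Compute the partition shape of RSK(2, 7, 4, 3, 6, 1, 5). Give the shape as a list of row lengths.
[3, 2, 1, 1]

Row-insert each entry into an empty tableau.

After inserting 2: P = [[2]].
After inserting 7: P = [[2, 7]].
After inserting 4: P = [[2, 4], [7]].
After inserting 3: P = [[2, 3], [4], [7]].
After inserting 6: P = [[2, 3, 6], [4], [7]].
After inserting 1: P = [[1, 3, 6], [2], [4], [7]].
After inserting 5: P = [[1, 3, 5], [2, 6], [4], [7]].

The final insertion tableau P = [[1, 3, 5], [2, 6], [4], [7]] has shape [3, 2, 1, 1].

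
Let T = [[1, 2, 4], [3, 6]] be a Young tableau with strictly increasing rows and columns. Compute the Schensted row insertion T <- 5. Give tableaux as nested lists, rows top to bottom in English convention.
[[1, 2, 4, 5], [3, 6]]

5 is larger than every entry of row 1, so it is appended to row 1. The new tableau is [[1, 2, 4, 5], [3, 6]].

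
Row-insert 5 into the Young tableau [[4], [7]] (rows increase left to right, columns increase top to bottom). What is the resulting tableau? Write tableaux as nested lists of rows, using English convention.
[[4, 5], [7]]

5 is larger than every entry of row 1, so it is appended to row 1. The new tableau is [[4, 5], [7]].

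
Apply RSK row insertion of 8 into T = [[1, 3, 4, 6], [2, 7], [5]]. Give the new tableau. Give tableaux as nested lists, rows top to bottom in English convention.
[[1, 3, 4, 6, 8], [2, 7], [5]]

8 is larger than every entry of row 1, so it is appended to row 1. The new tableau is [[1, 3, 4, 6, 8], [2, 7], [5]].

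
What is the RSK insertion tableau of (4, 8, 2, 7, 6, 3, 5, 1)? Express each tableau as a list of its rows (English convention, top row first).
P = [[1, 3, 5], [2, 6], [4], [7], [8]]

Insert 4: appended to row 1. P = [[4]].
Insert 8: appended to row 1. P = [[4, 8]].
Insert 2: 2 bumps 4 from row 1; 4 starts row 2. P = [[2, 8], [4]].
Insert 7: 7 bumps 8 from row 1; 8 appends to row 2. P = [[2, 7], [4, 8]].
Insert 6: 6 bumps 7 from row 1; 7 bumps 8 from row 2; 8 starts row 3. P = [[2, 6], [4, 7], [8]].
Insert 3: 3 bumps 6 from row 1; 6 bumps 7 from row 2; 7 bumps 8 from row 3; 8 starts row 4. P = [[2, 3], [4, 6], [7], [8]].
Insert 5: appended to row 1. P = [[2, 3, 5], [4, 6], [7], [8]].
Insert 1: 1 bumps 2 from row 1; 2 bumps 4 from row 2; 4 bumps 7 from row 3; 7 bumps 8 from row 4; 8 starts row 5. P = [[1, 3, 5], [2, 6], [4], [7], [8]].

So P = [[1, 3, 5], [2, 6], [4], [7], [8]].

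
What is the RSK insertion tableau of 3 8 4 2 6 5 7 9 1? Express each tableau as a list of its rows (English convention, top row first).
P = [[1, 4, 5, 7, 9], [2, 6], [3], [8]]

Insert 3: appended to row 1. P = [[3]].
Insert 8: appended to row 1. P = [[3, 8]].
Insert 4: 4 bumps 8 from row 1; 8 starts row 2. P = [[3, 4], [8]].
Insert 2: 2 bumps 3 from row 1; 3 bumps 8 from row 2; 8 starts row 3. P = [[2, 4], [3], [8]].
Insert 6: appended to row 1. P = [[2, 4, 6], [3], [8]].
Insert 5: 5 bumps 6 from row 1; 6 appends to row 2. P = [[2, 4, 5], [3, 6], [8]].
Insert 7: appended to row 1. P = [[2, 4, 5, 7], [3, 6], [8]].
Insert 9: appended to row 1. P = [[2, 4, 5, 7, 9], [3, 6], [8]].
Insert 1: 1 bumps 2 from row 1; 2 bumps 3 from row 2; 3 bumps 8 from row 3; 8 starts row 4. P = [[1, 4, 5, 7, 9], [2, 6], [3], [8]].

So P = [[1, 4, 5, 7, 9], [2, 6], [3], [8]].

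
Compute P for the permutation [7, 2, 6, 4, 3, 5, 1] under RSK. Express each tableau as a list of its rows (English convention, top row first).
Insert 7: appended to row 1. P = [[7]].
Insert 2: 2 bumps 7 from row 1; 7 starts row 2. P = [[2], [7]].
Insert 6: appended to row 1. P = [[2, 6], [7]].
Insert 4: 4 bumps 6 from row 1; 6 bumps 7 from row 2; 7 starts row 3. P = [[2, 4], [6], [7]].
Insert 3: 3 bumps 4 from row 1; 4 bumps 6 from row 2; 6 bumps 7 from row 3; 7 starts row 4. P = [[2, 3], [4], [6], [7]].
Insert 5: appended to row 1. P = [[2, 3, 5], [4], [6], [7]].
Insert 1: 1 bumps 2 from row 1; 2 bumps 4 from row 2; 4 bumps 6 from row 3; 6 bumps 7 from row 4; 7 starts row 5. P = [[1, 3, 5], [2], [4], [6], [7]].

So P = [[1, 3, 5], [2], [4], [6], [7]].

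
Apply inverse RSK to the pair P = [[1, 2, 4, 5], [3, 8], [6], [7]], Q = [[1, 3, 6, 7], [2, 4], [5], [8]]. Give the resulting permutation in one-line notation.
Reverse the RSK construction: for i from n down to 1, find the cell of Q containing i, remove the entry at that cell from P, and reverse-bump it up through P; the value ejected from row 1 is w(i).

Step i=8: Q has 8 at row 4, column 1; remove 7 from row 4 of P and reverse-bump: 7 enters row 3 and ejects 6; 6 enters row 2 and ejects 3; 3 enters row 1 and ejects 2. So w(8) = 2. P is now [[1, 3, 4, 5], [6, 8], [7]].
Step i=7: Q has 7 at row 1, column 4; remove that cell from P, ejecting 5. So w(7) = 5. P is now [[1, 3, 4], [6, 8], [7]].
Step i=6: Q has 6 at row 1, column 3; remove that cell from P, ejecting 4. So w(6) = 4. P is now [[1, 3], [6, 8], [7]].
Step i=5: Q has 5 at row 3, column 1; remove 7 from row 3 of P and reverse-bump: 7 enters row 2 and ejects 6; 6 enters row 1 and ejects 3. So w(5) = 3. P is now [[1, 6], [7, 8]].
Step i=4: Q has 4 at row 2, column 2; remove 8 from row 2 of P and reverse-bump: 8 enters row 1 and ejects 6. So w(4) = 6. P is now [[1, 8], [7]].
Step i=3: Q has 3 at row 1, column 2; remove that cell from P, ejecting 8. So w(3) = 8. P is now [[1], [7]].
Step i=2: Q has 2 at row 2, column 1; remove 7 from row 2 of P and reverse-bump: 7 enters row 1 and ejects 1. So w(2) = 1. P is now [[7]].
Step i=1: Q has 1 at row 1, column 1; remove that cell from P, ejecting 7. So w(1) = 7. P is now [].

So w = 7 1 8 6 3 4 5 2.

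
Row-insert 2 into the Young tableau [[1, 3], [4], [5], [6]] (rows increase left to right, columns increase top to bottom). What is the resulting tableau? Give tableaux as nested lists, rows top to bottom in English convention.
In row 1, 2 replaces 3 (the leftmost entry greater than 2); 3 is bumped to row 2. In row 2, 3 replaces 4 (the leftmost entry greater than 3); 4 is bumped to row 3. In row 3, 4 replaces 5 (the leftmost entry greater than 4); 5 is bumped to row 4. In row 4, 5 replaces 6 (the leftmost entry greater than 5); 6 is bumped to row 5. 6 starts a new row 5. The new tableau is [[1, 2], [3], [4], [5], [6]].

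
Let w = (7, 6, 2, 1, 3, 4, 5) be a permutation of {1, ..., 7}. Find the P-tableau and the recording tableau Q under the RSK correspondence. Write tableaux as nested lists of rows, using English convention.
P = [[1, 3, 4, 5], [2], [6], [7]], Q = [[1, 5, 6, 7], [2], [3], [4]]

Insert each entry of the permutation into P by Schensted row insertion, recording in Q the position of each new cell.

Insert 7: appended to row 1. P = [[7]], Q = [[1]].
Insert 6: 6 bumps 7 from row 1; 7 starts row 2. P = [[6], [7]], Q = [[1], [2]].
Insert 2: 2 bumps 6 from row 1; 6 bumps 7 from row 2; 7 starts row 3. P = [[2], [6], [7]], Q = [[1], [2], [3]].
Insert 1: 1 bumps 2 from row 1; 2 bumps 6 from row 2; 6 bumps 7 from row 3; 7 starts row 4. P = [[1], [2], [6], [7]], Q = [[1], [2], [3], [4]].
Insert 3: appended to row 1. P = [[1, 3], [2], [6], [7]], Q = [[1, 5], [2], [3], [4]].
Insert 4: appended to row 1. P = [[1, 3, 4], [2], [6], [7]], Q = [[1, 5, 6], [2], [3], [4]].
Insert 5: appended to row 1. P = [[1, 3, 4, 5], [2], [6], [7]], Q = [[1, 5, 6, 7], [2], [3], [4]].

So P = [[1, 3, 4, 5], [2], [6], [7]], Q = [[1, 5, 6, 7], [2], [3], [4]].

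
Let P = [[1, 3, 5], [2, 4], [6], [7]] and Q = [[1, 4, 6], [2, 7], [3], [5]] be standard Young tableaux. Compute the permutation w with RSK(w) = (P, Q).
Reverse the RSK construction: for i from n down to 1, find the cell of Q containing i, remove the entry at that cell from P, and reverse-bump it up through P; the value ejected from row 1 is w(i).

Step i=7: Q has 7 at row 2, column 2; remove 4 from row 2 of P and reverse-bump: 4 enters row 1 and ejects 3. So w(7) = 3. P is now [[1, 4, 5], [2], [6], [7]].
Step i=6: Q has 6 at row 1, column 3; remove that cell from P, ejecting 5. So w(6) = 5. P is now [[1, 4], [2], [6], [7]].
Step i=5: Q has 5 at row 4, column 1; remove 7 from row 4 of P and reverse-bump: 7 enters row 3 and ejects 6; 6 enters row 2 and ejects 2; 2 enters row 1 and ejects 1. So w(5) = 1. P is now [[2, 4], [6], [7]].
Step i=4: Q has 4 at row 1, column 2; remove that cell from P, ejecting 4. So w(4) = 4. P is now [[2], [6], [7]].
Step i=3: Q has 3 at row 3, column 1; remove 7 from row 3 of P and reverse-bump: 7 enters row 2 and ejects 6; 6 enters row 1 and ejects 2. So w(3) = 2. P is now [[6], [7]].
Step i=2: Q has 2 at row 2, column 1; remove 7 from row 2 of P and reverse-bump: 7 enters row 1 and ejects 6. So w(2) = 6. P is now [[7]].
Step i=1: Q has 1 at row 1, column 1; remove that cell from P, ejecting 7. So w(1) = 7. P is now [].

So w = 7 6 2 4 1 5 3.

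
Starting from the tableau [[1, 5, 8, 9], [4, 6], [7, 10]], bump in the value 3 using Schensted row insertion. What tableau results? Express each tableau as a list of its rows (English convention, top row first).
In row 1, 3 replaces 5 (the leftmost entry greater than 3); 5 is bumped to row 2. In row 2, 5 replaces 6 (the leftmost entry greater than 5); 6 is bumped to row 3. In row 3, 6 replaces 7 (the leftmost entry greater than 6); 7 is bumped to row 4. 7 starts a new row 4. The new tableau is [[1, 3, 8, 9], [4, 5], [6, 10], [7]].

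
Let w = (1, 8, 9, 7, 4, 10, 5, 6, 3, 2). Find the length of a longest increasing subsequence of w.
4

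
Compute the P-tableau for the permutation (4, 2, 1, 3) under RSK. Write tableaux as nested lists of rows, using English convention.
After inserting 4: P = [[4]].
After inserting 2: P = [[2], [4]].
After inserting 1: P = [[1], [2], [4]].
After inserting 3: P = [[1, 3], [2], [4]].

So P = [[1, 3], [2], [4]].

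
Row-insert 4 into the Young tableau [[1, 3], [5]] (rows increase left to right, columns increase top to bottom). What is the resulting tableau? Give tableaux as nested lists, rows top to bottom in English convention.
[[1, 3, 4], [5]]

4 is larger than every entry of row 1, so it is appended to row 1. The new tableau is [[1, 3, 4], [5]].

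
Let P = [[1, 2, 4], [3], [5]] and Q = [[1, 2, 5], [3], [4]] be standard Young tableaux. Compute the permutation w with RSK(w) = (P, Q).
Reverse the RSK construction: for i from n down to 1, find the cell of Q containing i, remove the entry at that cell from P, and reverse-bump it up through P; the value ejected from row 1 is w(i).

Step i=5: Q has 5 at row 1, column 3; remove that cell from P, ejecting 4. So w(5) = 4. P is now [[1, 2], [3], [5]].
Step i=4: Q has 4 at row 3, column 1; remove 5 from row 3 of P and reverse-bump: 5 enters row 2 and ejects 3; 3 enters row 1 and ejects 2. So w(4) = 2. P is now [[1, 3], [5]].
Step i=3: Q has 3 at row 2, column 1; remove 5 from row 2 of P and reverse-bump: 5 enters row 1 and ejects 3. So w(3) = 3. P is now [[1, 5]].
Step i=2: Q has 2 at row 1, column 2; remove that cell from P, ejecting 5. So w(2) = 5. P is now [[1]].
Step i=1: Q has 1 at row 1, column 1; remove that cell from P, ejecting 1. So w(1) = 1. P is now [].

So w = 1 5 3 2 4.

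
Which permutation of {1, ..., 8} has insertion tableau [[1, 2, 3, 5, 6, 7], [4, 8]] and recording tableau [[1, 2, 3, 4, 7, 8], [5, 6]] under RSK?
1 2 4 8 3 5 6 7

Reverse the RSK construction: for i from n down to 1, find the cell of Q containing i, remove the entry at that cell from P, and reverse-bump it up through P; the value ejected from row 1 is w(i).

Step i=8: Q has 8 at row 1, column 6; remove that cell from P, ejecting 7. So w(8) = 7. P is now [[1, 2, 3, 5, 6], [4, 8]].
Step i=7: Q has 7 at row 1, column 5; remove that cell from P, ejecting 6. So w(7) = 6. P is now [[1, 2, 3, 5], [4, 8]].
Step i=6: Q has 6 at row 2, column 2; remove 8 from row 2 of P and reverse-bump: 8 enters row 1 and ejects 5. So w(6) = 5. P is now [[1, 2, 3, 8], [4]].
Step i=5: Q has 5 at row 2, column 1; remove 4 from row 2 of P and reverse-bump: 4 enters row 1 and ejects 3. So w(5) = 3. P is now [[1, 2, 4, 8]].
Step i=4: Q has 4 at row 1, column 4; remove that cell from P, ejecting 8. So w(4) = 8. P is now [[1, 2, 4]].
Step i=3: Q has 3 at row 1, column 3; remove that cell from P, ejecting 4. So w(3) = 4. P is now [[1, 2]].
Step i=2: Q has 2 at row 1, column 2; remove that cell from P, ejecting 2. So w(2) = 2. P is now [[1]].
Step i=1: Q has 1 at row 1, column 1; remove that cell from P, ejecting 1. So w(1) = 1. P is now [].

So w = 1 2 4 8 3 5 6 7.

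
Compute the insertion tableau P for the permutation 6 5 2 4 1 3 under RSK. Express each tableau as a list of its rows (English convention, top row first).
Insert 6: appended to row 1. P = [[6]].
Insert 5: 5 bumps 6 from row 1; 6 starts row 2. P = [[5], [6]].
Insert 2: 2 bumps 5 from row 1; 5 bumps 6 from row 2; 6 starts row 3. P = [[2], [5], [6]].
Insert 4: appended to row 1. P = [[2, 4], [5], [6]].
Insert 1: 1 bumps 2 from row 1; 2 bumps 5 from row 2; 5 bumps 6 from row 3; 6 starts row 4. P = [[1, 4], [2], [5], [6]].
Insert 3: 3 bumps 4 from row 1; 4 appends to row 2. P = [[1, 3], [2, 4], [5], [6]].

So P = [[1, 3], [2, 4], [5], [6]].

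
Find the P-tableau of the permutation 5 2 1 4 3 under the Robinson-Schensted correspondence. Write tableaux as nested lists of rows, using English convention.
P = [[1, 3], [2, 4], [5]]

After inserting 5: P = [[5]].
After inserting 2: P = [[2], [5]].
After inserting 1: P = [[1], [2], [5]].
After inserting 4: P = [[1, 4], [2], [5]].
After inserting 3: P = [[1, 3], [2, 4], [5]].

So P = [[1, 3], [2, 4], [5]].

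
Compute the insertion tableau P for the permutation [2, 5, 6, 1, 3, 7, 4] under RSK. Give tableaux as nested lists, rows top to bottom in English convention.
Insert 2: appended to row 1. P = [[2]].
Insert 5: appended to row 1. P = [[2, 5]].
Insert 6: appended to row 1. P = [[2, 5, 6]].
Insert 1: 1 bumps 2 from row 1; 2 starts row 2. P = [[1, 5, 6], [2]].
Insert 3: 3 bumps 5 from row 1; 5 appends to row 2. P = [[1, 3, 6], [2, 5]].
Insert 7: appended to row 1. P = [[1, 3, 6, 7], [2, 5]].
Insert 4: 4 bumps 6 from row 1; 6 appends to row 2. P = [[1, 3, 4, 7], [2, 5, 6]].

So P = [[1, 3, 4, 7], [2, 5, 6]].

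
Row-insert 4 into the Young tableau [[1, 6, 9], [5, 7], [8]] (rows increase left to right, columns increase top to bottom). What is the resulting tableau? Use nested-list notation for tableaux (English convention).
[[1, 4, 9], [5, 6], [7], [8]]

In row 1, 4 replaces 6 (the leftmost entry greater than 4); 6 is bumped to row 2. In row 2, 6 replaces 7 (the leftmost entry greater than 6); 7 is bumped to row 3. In row 3, 7 replaces 8 (the leftmost entry greater than 7); 8 is bumped to row 4. 8 starts a new row 4. The new tableau is [[1, 4, 9], [5, 6], [7], [8]].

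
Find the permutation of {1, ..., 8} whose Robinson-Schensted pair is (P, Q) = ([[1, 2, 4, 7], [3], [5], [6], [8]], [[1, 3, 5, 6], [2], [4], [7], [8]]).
Reverse the RSK construction: for i from n down to 1, find the cell of Q containing i, remove the entry at that cell from P, and reverse-bump it up through P; the value ejected from row 1 is w(i).

Step i=8: Q has 8 at row 5, column 1; remove 8 from row 5 of P and reverse-bump: 8 enters row 4 and ejects 6; 6 enters row 3 and ejects 5; 5 enters row 2 and ejects 3; 3 enters row 1 and ejects 2. So w(8) = 2. P is now [[1, 3, 4, 7], [5], [6], [8]].
Step i=7: Q has 7 at row 4, column 1; remove 8 from row 4 of P and reverse-bump: 8 enters row 3 and ejects 6; 6 enters row 2 and ejects 5; 5 enters row 1 and ejects 4. So w(7) = 4. P is now [[1, 3, 5, 7], [6], [8]].
Step i=6: Q has 6 at row 1, column 4; remove that cell from P, ejecting 7. So w(6) = 7. P is now [[1, 3, 5], [6], [8]].
Step i=5: Q has 5 at row 1, column 3; remove that cell from P, ejecting 5. So w(5) = 5. P is now [[1, 3], [6], [8]].
Step i=4: Q has 4 at row 3, column 1; remove 8 from row 3 of P and reverse-bump: 8 enters row 2 and ejects 6; 6 enters row 1 and ejects 3. So w(4) = 3. P is now [[1, 6], [8]].
Step i=3: Q has 3 at row 1, column 2; remove that cell from P, ejecting 6. So w(3) = 6. P is now [[1], [8]].
Step i=2: Q has 2 at row 2, column 1; remove 8 from row 2 of P and reverse-bump: 8 enters row 1 and ejects 1. So w(2) = 1. P is now [[8]].
Step i=1: Q has 1 at row 1, column 1; remove that cell from P, ejecting 8. So w(1) = 8. P is now [].

So w = 8 1 6 3 5 7 4 2.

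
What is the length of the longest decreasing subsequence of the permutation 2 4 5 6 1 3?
2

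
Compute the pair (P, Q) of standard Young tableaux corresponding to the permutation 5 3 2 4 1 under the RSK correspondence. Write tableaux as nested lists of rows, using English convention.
P = [[1, 4], [2], [3], [5]], Q = [[1, 4], [2], [3], [5]]

Insert each entry of the permutation into P by Schensted row insertion, recording in Q the position of each new cell.

Insert 5: appended to row 1. P = [[5]], Q = [[1]].
Insert 3: 3 bumps 5 from row 1; 5 starts row 2. P = [[3], [5]], Q = [[1], [2]].
Insert 2: 2 bumps 3 from row 1; 3 bumps 5 from row 2; 5 starts row 3. P = [[2], [3], [5]], Q = [[1], [2], [3]].
Insert 4: appended to row 1. P = [[2, 4], [3], [5]], Q = [[1, 4], [2], [3]].
Insert 1: 1 bumps 2 from row 1; 2 bumps 3 from row 2; 3 bumps 5 from row 3; 5 starts row 4. P = [[1, 4], [2], [3], [5]], Q = [[1, 4], [2], [3], [5]].

So P = [[1, 4], [2], [3], [5]], Q = [[1, 4], [2], [3], [5]].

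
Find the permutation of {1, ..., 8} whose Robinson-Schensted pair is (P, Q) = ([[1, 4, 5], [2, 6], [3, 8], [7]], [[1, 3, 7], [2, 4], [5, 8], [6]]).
7 3 8 4 2 1 6 5

Reverse the RSK construction: for i from n down to 1, find the cell of Q containing i, remove the entry at that cell from P, and reverse-bump it up through P; the value ejected from row 1 is w(i).

Step i=8: Q has 8 at row 3, column 2; remove 8 from row 3 of P and reverse-bump: 8 enters row 2 and ejects 6; 6 enters row 1 and ejects 5. So w(8) = 5. P is now [[1, 4, 6], [2, 8], [3], [7]].
Step i=7: Q has 7 at row 1, column 3; remove that cell from P, ejecting 6. So w(7) = 6. P is now [[1, 4], [2, 8], [3], [7]].
Step i=6: Q has 6 at row 4, column 1; remove 7 from row 4 of P and reverse-bump: 7 enters row 3 and ejects 3; 3 enters row 2 and ejects 2; 2 enters row 1 and ejects 1. So w(6) = 1. P is now [[2, 4], [3, 8], [7]].
Step i=5: Q has 5 at row 3, column 1; remove 7 from row 3 of P and reverse-bump: 7 enters row 2 and ejects 3; 3 enters row 1 and ejects 2. So w(5) = 2. P is now [[3, 4], [7, 8]].
Step i=4: Q has 4 at row 2, column 2; remove 8 from row 2 of P and reverse-bump: 8 enters row 1 and ejects 4. So w(4) = 4. P is now [[3, 8], [7]].
Step i=3: Q has 3 at row 1, column 2; remove that cell from P, ejecting 8. So w(3) = 8. P is now [[3], [7]].
Step i=2: Q has 2 at row 2, column 1; remove 7 from row 2 of P and reverse-bump: 7 enters row 1 and ejects 3. So w(2) = 3. P is now [[7]].
Step i=1: Q has 1 at row 1, column 1; remove that cell from P, ejecting 7. So w(1) = 7. P is now [].

So w = 7 3 8 4 2 1 6 5.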